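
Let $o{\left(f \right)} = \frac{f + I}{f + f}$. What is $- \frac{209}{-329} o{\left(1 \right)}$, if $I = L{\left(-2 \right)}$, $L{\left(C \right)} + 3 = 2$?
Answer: $0$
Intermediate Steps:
$L{\left(C \right)} = -1$ ($L{\left(C \right)} = -3 + 2 = -1$)
$I = -1$
$o{\left(f \right)} = \frac{-1 + f}{2 f}$ ($o{\left(f \right)} = \frac{f - 1}{f + f} = \frac{-1 + f}{2 f}$)
$- \frac{209}{-329} o{\left(1 \right)} = - \frac{209}{-329} \frac{-1 + 1}{2 \cdot 1} = - 209 \left(- \frac{1}{329}\right) \frac{1}{2} \cdot 1 \cdot 0 = - \frac{\left(-209\right) 0}{329} = \left(-1\right) 0 = 0$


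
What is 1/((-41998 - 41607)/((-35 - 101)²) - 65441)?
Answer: -18496/1210480341 ≈ -1.5280e-5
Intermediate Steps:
1/((-41998 - 41607)/((-35 - 101)²) - 65441) = 1/(-83605/((-136)²) - 65441) = 1/(-83605/18496 - 65441) = 1/(-1210480341/18496) = -18496/1210480341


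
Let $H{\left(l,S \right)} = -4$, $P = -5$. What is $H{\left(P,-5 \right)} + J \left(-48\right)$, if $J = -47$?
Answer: $2252$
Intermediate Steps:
$H{\left(P,-5 \right)} + J \left(-48\right) = -4 - -2256 = -4 + 2256 = 2252$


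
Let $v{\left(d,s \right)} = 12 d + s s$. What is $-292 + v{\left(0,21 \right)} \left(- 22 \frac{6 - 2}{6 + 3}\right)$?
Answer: $-4604$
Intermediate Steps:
$v{\left(d,s \right)} = s^{2} + 12 d$ ($v{\left(d,s \right)} = 12 d + s^{2} = s^{2} + 12 d$)
$-292 + v{\left(0,21 \right)} \left(- 22 \frac{6 - 2}{6 + 3}\right) = -292 + \left(21^{2} + 12 \cdot 0\right) \left(- 22 \frac{6 - 2}{6 + 3}\right) = -292 + \left(441 + 0\right) \left(- 22 \cdot \frac{4}{9}\right) = -292 + 441 \left(- 22 \cdot 4 \cdot \frac{1}{9}\right) = -292 + 441 \left(\left(-22\right) \frac{4}{9}\right) = -292 + 441 \left(- \frac{88}{9}\right) = -292 - 4312 = -4604$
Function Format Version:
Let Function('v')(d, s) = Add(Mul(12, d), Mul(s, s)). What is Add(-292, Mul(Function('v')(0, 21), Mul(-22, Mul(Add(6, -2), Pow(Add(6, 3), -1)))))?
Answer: -4604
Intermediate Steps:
Function('v')(d, s) = Add(Pow(s, 2), Mul(12, d)) (Function('v')(d, s) = Add(Mul(12, d), Pow(s, 2)) = Add(Pow(s, 2), Mul(12, d)))
Add(-292, Mul(Function('v')(0, 21), Mul(-22, Mul(Add(6, -2), Pow(Add(6, 3), -1))))) = Add(-292, Mul(Add(Pow(21, 2), Mul(12, 0)), Mul(-22, Mul(Add(6, -2), Pow(Add(6, 3), -1))))) = Add(-292, Mul(Add(441, 0), Mul(-22, Mul(4, Pow(9, -1))))) = Add(-292, Mul(441, Mul(-22, Mul(4, Rational(1, 9))))) = Add(-292, Mul(441, Mul(-22, Rational(4, 9)))) = Add(-292, Mul(441, Rational(-88, 9))) = Add(-292, -4312) = -4604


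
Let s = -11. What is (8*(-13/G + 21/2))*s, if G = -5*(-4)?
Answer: -4334/5 ≈ -866.80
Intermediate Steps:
G = 20
(8*(-13/G + 21/2))*s = (8*(-13/20 + 21/2))*(-11) = (8*(197/20))*(-11) = (394/5)*(-11) = -4334/5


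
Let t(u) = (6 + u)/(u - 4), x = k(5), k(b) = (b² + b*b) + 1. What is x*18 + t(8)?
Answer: 1843/2 ≈ 921.50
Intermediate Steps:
k(b) = 1 + 2*b² (k(b) = (b² + b²) + 1 = 2*b² + 1 = 1 + 2*b²)
x = 51 (x = 1 + 2*5² = 1 + 2*25 = 1 + 50 = 51)
t(u) = (6 + u)/(-4 + u)
x*18 + t(8) = 51*18 + (6 + 8)/(-4 + 8) = 918 + 14/4 = 918 + (¼)*14 = 918 + 7/2 = 1843/2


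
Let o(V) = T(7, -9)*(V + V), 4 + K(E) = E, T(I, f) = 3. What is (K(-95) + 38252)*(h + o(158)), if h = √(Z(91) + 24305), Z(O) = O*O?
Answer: 36169044 + 38153*√32586 ≈ 4.3056e+7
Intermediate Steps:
K(E) = -4 + E
Z(O) = O²
o(V) = 6*V (o(V) = 3*(V + V) = 3*(2*V) = 6*V)
h = √32586 (h = √(91² + 24305) = √(8281 + 24305) = √32586 ≈ 180.52)
(K(-95) + 38252)*(h + o(158)) = ((-4 - 95) + 38252)*(√32586 + 6*158) = (-99 + 38252)*(√32586 + 948) = 38153*(948 + √32586) = 36169044 + 38153*√32586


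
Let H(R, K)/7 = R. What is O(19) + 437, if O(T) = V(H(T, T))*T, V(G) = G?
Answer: 2964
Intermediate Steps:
H(R, K) = 7*R
O(T) = 7*T² (O(T) = (7*T)*T = 7*T²)
O(19) + 437 = 7*19² + 437 = 7*361 + 437 = 2527 + 437 = 2964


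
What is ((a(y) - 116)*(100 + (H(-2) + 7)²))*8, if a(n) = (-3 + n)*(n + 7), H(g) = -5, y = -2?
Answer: -117312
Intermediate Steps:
a(n) = (-3 + n)*(7 + n)
((a(y) - 116)*(100 + (H(-2) + 7)²))*8 = (((-21 + (-2)² + 4*(-2)) - 116)*(100 + (-5 + 7)²))*8 = (((-21 + 4 - 8) - 116)*(100 + 2²))*8 = ((-25 - 116)*(100 + 4))*8 = -141*104*8 = -14664*8 = -117312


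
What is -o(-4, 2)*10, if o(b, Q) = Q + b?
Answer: 20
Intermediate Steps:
-o(-4, 2)*10 = -(2 - 4)*10 = -1*(-2)*10 = 2*10 = 20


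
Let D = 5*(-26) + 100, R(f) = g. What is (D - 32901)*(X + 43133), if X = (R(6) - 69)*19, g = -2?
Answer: -1375988904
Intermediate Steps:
R(f) = -2
D = -30 (D = -130 + 100 = -30)
X = -1349 (X = (-2 - 69)*19 = -71*19 = -1349)
(D - 32901)*(X + 43133) = (-30 - 32901)*(-1349 + 43133) = -32931*41784 = -1375988904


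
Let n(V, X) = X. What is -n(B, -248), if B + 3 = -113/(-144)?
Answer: 248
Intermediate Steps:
B = -319/144 (B = -3 - 113/(-144) = -3 - 113*(-1/144) = -3 + 113/144 = -319/144 ≈ -2.2153)
-n(B, -248) = -1*(-248) = 248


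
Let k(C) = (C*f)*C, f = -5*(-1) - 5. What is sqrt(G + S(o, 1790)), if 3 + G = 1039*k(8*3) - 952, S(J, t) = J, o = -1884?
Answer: I*sqrt(2839) ≈ 53.282*I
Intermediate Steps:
f = 0 (f = 5 - 5 = 0)
k(C) = 0 (k(C) = (C*0)*C = 0*C = 0)
G = -955 (G = -3 + (1039*0 - 952) = -3 + (0 - 952) = -3 - 952 = -955)
sqrt(G + S(o, 1790)) = sqrt(-955 - 1884) = sqrt(-2839) = I*sqrt(2839)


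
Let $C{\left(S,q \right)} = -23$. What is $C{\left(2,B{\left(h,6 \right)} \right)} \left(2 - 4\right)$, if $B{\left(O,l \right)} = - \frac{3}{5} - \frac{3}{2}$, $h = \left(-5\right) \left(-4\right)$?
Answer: $46$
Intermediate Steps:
$h = 20$
$B{\left(O,l \right)} = - \frac{21}{10}$ ($B{\left(O,l \right)} = \left(-3\right) \frac{1}{5} - \frac{3}{2} = - \frac{3}{5} - \frac{3}{2} = - \frac{21}{10}$)
$C{\left(2,B{\left(h,6 \right)} \right)} \left(2 - 4\right) = - 23 \left(2 - 4\right) = \left(-23\right) \left(-2\right) = 46$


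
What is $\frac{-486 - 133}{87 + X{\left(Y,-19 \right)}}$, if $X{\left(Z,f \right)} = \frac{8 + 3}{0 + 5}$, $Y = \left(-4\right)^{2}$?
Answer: $- \frac{3095}{446} \approx -6.9395$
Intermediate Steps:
$Y = 16$
$X{\left(Z,f \right)} = \frac{11}{5}$
$\frac{-486 - 133}{87 + X{\left(Y,-19 \right)}} = \frac{-486 - 133}{87 + \frac{11}{5}} = - \frac{619}{\frac{446}{5}} = \left(-619\right) \frac{5}{446} = - \frac{3095}{446}$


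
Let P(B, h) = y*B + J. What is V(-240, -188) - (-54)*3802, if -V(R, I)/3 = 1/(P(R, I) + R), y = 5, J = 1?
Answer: 295438215/1439 ≈ 2.0531e+5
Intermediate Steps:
P(B, h) = 1 + 5*B (P(B, h) = 5*B + 1 = 1 + 5*B)
V(R, I) = -3/(1 + 6*R) (V(R, I) = -3/((1 + 5*R) + R) = -3/(1 + 6*R))
V(-240, -188) - (-54)*3802 = -3/(1 + 6*(-240)) - (-54)*3802 = -3/(1 - 1440) - 1*(-205308) = -3/(-1439) + 205308 = -3*(-1/1439) + 205308 = 3/1439 + 205308 = 295438215/1439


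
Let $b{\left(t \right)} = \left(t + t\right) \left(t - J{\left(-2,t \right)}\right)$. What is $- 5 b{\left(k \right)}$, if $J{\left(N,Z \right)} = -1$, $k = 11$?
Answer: $-1320$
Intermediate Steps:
$b{\left(t \right)} = 2 t \left(1 + t\right)$ ($b{\left(t \right)} = \left(t + t\right) \left(t - -1\right) = 2 t \left(t + 1\right) = 2 t \left(1 + t\right)$)
$- 5 b{\left(k \right)} = - 5 \cdot 2 \cdot 11 \left(1 + 11\right) = - 5 \cdot 2 \cdot 11 \cdot 12 = \left(-5\right) 264 = -1320$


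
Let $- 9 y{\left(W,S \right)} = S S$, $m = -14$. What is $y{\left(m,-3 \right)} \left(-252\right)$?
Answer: $252$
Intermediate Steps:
$y{\left(W,S \right)} = - \frac{S^{2}}{9}$ ($y{\left(W,S \right)} = - \frac{S S}{9} = - \frac{S^{2}}{9}$)
$y{\left(m,-3 \right)} \left(-252\right) = - \frac{\left(-3\right)^{2}}{9} \left(-252\right) = \left(- \frac{1}{9}\right) 9 \left(-252\right) = \left(-1\right) \left(-252\right) = 252$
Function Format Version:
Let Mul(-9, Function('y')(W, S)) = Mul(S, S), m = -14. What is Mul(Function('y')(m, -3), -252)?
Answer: 252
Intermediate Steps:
Function('y')(W, S) = Mul(Rational(-1, 9), Pow(S, 2)) (Function('y')(W, S) = Mul(Rational(-1, 9), Mul(S, S)) = Mul(Rational(-1, 9), Pow(S, 2)))
Mul(Function('y')(m, -3), -252) = Mul(Mul(Rational(-1, 9), Pow(-3, 2)), -252) = Mul(Mul(Rational(-1, 9), 9), -252) = Mul(-1, -252) = 252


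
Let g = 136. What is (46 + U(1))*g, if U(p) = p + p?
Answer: 6528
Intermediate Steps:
U(p) = 2*p
(46 + U(1))*g = (46 + 2*1)*136 = (46 + 2)*136 = 48*136 = 6528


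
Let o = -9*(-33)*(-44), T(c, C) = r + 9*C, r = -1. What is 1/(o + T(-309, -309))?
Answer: -1/15850 ≈ -6.3092e-5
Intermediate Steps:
T(c, C) = -1 + 9*C
o = -13068 (o = 297*(-44) = -13068)
1/(o + T(-309, -309)) = 1/(-13068 + (-1 + 9*(-309))) = 1/(-13068 + (-1 - 2781)) = 1/(-13068 - 2782) = 1/(-15850) = -1/15850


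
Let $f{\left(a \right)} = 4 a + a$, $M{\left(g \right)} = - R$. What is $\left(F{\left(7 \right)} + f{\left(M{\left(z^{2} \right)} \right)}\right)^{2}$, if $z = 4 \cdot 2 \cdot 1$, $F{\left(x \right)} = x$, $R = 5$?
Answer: $324$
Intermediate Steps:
$z = 8$ ($z = 8 \cdot 1 = 8$)
$M{\left(g \right)} = -5$ ($M{\left(g \right)} = \left(-1\right) 5 = -5$)
$f{\left(a \right)} = 5 a$
$\left(F{\left(7 \right)} + f{\left(M{\left(z^{2} \right)} \right)}\right)^{2} = \left(7 + 5 \left(-5\right)\right)^{2} = \left(7 - 25\right)^{2} = \left(-18\right)^{2} = 324$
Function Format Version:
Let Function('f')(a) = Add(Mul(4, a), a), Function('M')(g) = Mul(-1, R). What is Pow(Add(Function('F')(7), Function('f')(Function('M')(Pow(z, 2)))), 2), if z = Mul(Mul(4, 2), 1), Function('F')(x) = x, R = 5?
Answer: 324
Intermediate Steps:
z = 8 (z = Mul(8, 1) = 8)
Function('M')(g) = -5 (Function('M')(g) = Mul(-1, 5) = -5)
Function('f')(a) = Mul(5, a)
Pow(Add(Function('F')(7), Function('f')(Function('M')(Pow(z, 2)))), 2) = Pow(Add(7, Mul(5, -5)), 2) = Pow(Add(7, -25), 2) = Pow(-18, 2) = 324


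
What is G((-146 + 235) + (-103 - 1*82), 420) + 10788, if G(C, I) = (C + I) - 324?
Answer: 10788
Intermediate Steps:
G(C, I) = -324 + C + I
G((-146 + 235) + (-103 - 1*82), 420) + 10788 = (-324 + ((-146 + 235) + (-103 - 1*82)) + 420) + 10788 = (-324 + (89 + (-103 - 82)) + 420) + 10788 = (-324 + (89 - 185) + 420) + 10788 = (-324 - 96 + 420) + 10788 = 0 + 10788 = 10788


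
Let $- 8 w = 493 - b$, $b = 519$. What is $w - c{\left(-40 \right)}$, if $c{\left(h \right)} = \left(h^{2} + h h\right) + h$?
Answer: $- \frac{12627}{4} \approx -3156.8$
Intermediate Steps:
$w = \frac{13}{4}$ ($w = - \frac{493 - 519}{8} = \left(- \frac{1}{8}\right) \left(-26\right) = \frac{13}{4} \approx 3.25$)
$c{\left(h \right)} = h + 2 h^{2}$ ($c{\left(h \right)} = \left(h^{2} + h^{2}\right) + h = 2 h^{2} + h = h + 2 h^{2}$)
$w - c{\left(-40 \right)} = \frac{13}{4} - - 40 \left(1 + 2 \left(-40\right)\right) = \frac{13}{4} - - 40 \left(1 - 80\right) = \frac{13}{4} - \left(-40\right) \left(-79\right) = \frac{13}{4} - 3160 = - \frac{12627}{4}$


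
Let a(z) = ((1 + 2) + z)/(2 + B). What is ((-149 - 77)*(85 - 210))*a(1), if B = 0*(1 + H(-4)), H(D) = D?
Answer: 56500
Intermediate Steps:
B = 0 (B = 0*(1 - 4) = 0*(-3) = 0)
a(z) = 3/2 + z/2 (a(z) = ((1 + 2) + z)/(2 + 0) = (3 + z)/2 = (3 + z)*(½) = 3/2 + z/2)
((-149 - 77)*(85 - 210))*a(1) = ((-149 - 77)*(85 - 210))*(3/2 + (½)*1) = (-226*(-125))*(3/2 + ½) = 28250*2 = 56500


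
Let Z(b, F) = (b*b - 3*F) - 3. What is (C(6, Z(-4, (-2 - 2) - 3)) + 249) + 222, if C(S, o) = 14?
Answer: 485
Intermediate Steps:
Z(b, F) = -3 + b² - 3*F (Z(b, F) = (b² - 3*F) - 3 = -3 + b² - 3*F)
(C(6, Z(-4, (-2 - 2) - 3)) + 249) + 222 = (14 + 249) + 222 = 263 + 222 = 485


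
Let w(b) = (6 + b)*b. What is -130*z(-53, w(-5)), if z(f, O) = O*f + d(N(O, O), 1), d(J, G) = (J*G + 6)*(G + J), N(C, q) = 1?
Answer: -36270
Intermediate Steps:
d(J, G) = (6 + G*J)*(G + J) (d(J, G) = (G*J + 6)*(G + J) = (6 + G*J)*(G + J))
w(b) = b*(6 + b)
z(f, O) = 14 + O*f (z(f, O) = O*f + (6*1 + 6*1 + 1*1² + 1*1²) = O*f + (6 + 6 + 1*1 + 1*1) = O*f + (6 + 6 + 1 + 1) = O*f + 14 = 14 + O*f)
-130*z(-53, w(-5)) = -130*(14 - 5*(6 - 5)*(-53)) = -130*(14 - 5*1*(-53)) = -130*(14 - 5*(-53)) = -130*(14 + 265) = -130*279 = -36270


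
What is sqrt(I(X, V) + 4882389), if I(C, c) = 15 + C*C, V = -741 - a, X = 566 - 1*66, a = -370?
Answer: 2*sqrt(1283101) ≈ 2265.5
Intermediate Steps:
X = 500 (X = 566 - 66 = 500)
V = -371 (V = -741 - 1*(-370) = -741 + 370 = -371)
I(C, c) = 15 + C**2
sqrt(I(X, V) + 4882389) = sqrt((15 + 500**2) + 4882389) = sqrt((15 + 250000) + 4882389) = sqrt(250015 + 4882389) = sqrt(5132404) = 2*sqrt(1283101)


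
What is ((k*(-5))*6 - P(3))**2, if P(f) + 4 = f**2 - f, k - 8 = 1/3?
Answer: 63504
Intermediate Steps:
k = 25/3 (k = 8 + 1/3 = 25/3 ≈ 8.3333)
P(f) = -4 + f**2 - f (P(f) = -4 + (f**2 - f) = -4 + f**2 - f)
((k*(-5))*6 - P(3))**2 = (((25/3)*(-5))*6 - (-4 + 3**2 - 1*3))**2 = (-125/3*6 - (-4 + 9 - 3))**2 = (-250 - 1*2)**2 = (-250 - 2)**2 = (-252)**2 = 63504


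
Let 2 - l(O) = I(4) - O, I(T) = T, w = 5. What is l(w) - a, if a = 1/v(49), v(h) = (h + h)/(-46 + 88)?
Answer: 18/7 ≈ 2.5714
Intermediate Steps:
v(h) = h/21 (v(h) = (2*h)/42 = (2*h)*(1/42) = h/21)
a = 3/7 (a = 1/((1/21)*49) = 1/(7/3) = 3/7 ≈ 0.42857)
l(O) = -2 + O (l(O) = 2 - (4 - O) = 2 + (-4 + O) = -2 + O)
l(w) - a = (-2 + 5) - 1*3/7 = 3 - 3/7 = 18/7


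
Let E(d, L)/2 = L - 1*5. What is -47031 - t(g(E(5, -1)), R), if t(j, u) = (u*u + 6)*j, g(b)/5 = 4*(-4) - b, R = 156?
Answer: 439809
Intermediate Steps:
E(d, L) = -10 + 2*L (E(d, L) = 2*(L - 1*5) = 2*(L - 5) = 2*(-5 + L) = -10 + 2*L)
g(b) = -80 - 5*b (g(b) = 5*(4*(-4) - b) = 5*(-16 - b) = -80 - 5*b)
t(j, u) = j*(6 + u**2) (t(j, u) = (u**2 + 6)*j = (6 + u**2)*j = j*(6 + u**2))
-47031 - t(g(E(5, -1)), R) = -47031 - (-80 - 5*(-10 + 2*(-1)))*(6 + 156**2) = -47031 - (-80 - 5*(-10 - 2))*(6 + 24336) = -47031 - (-80 - 5*(-12))*24342 = -47031 - (-80 + 60)*24342 = -47031 - (-20)*24342 = -47031 - 1*(-486840) = -47031 + 486840 = 439809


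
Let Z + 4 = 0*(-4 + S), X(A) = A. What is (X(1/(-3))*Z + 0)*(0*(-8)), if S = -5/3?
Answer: 0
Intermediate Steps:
S = -5/3 (S = -5*⅓ = -5/3 ≈ -1.6667)
Z = -4 (Z = -4 + 0*(-4 - 5/3) = -4 + 0*(-17/3) = -4 + 0 = -4)
(X(1/(-3))*Z + 0)*(0*(-8)) = (-4/(-3) + 0)*(0*(-8)) = (-⅓*(-4) + 0)*0 = (4/3 + 0)*0 = (4/3)*0 = 0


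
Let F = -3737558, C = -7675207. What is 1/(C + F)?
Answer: -1/11412765 ≈ -8.7621e-8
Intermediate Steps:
1/(C + F) = 1/(-7675207 - 3737558) = 1/(-11412765) = -1/11412765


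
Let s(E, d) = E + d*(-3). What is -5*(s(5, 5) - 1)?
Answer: 55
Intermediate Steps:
s(E, d) = E - 3*d
-5*(s(5, 5) - 1) = -5*((5 - 3*5) - 1) = -5*((5 - 15) - 1) = -5*(-10 - 1) = -5*(-11) = 55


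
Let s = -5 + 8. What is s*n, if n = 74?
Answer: 222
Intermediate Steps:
s = 3
s*n = 3*74 = 222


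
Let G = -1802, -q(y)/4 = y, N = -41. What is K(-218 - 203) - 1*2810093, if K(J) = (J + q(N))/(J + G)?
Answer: -6246836482/2223 ≈ -2.8101e+6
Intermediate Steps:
q(y) = -4*y
K(J) = (164 + J)/(-1802 + J) (K(J) = (J - 4*(-41))/(J - 1802) = (J + 164)/(-1802 + J) = (164 + J)/(-1802 + J))
K(-218 - 203) - 1*2810093 = (164 + (-218 - 203))/(-1802 + (-218 - 203)) - 1*2810093 = (164 - 421)/(-1802 - 421) - 2810093 = -257/(-2223) - 2810093 = -1/2223*(-257) - 2810093 = 257/2223 - 2810093 = -6246836482/2223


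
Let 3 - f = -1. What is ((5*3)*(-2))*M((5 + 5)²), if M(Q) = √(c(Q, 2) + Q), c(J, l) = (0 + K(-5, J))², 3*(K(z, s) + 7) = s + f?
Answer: -10*√7789 ≈ -882.55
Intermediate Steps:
f = 4 (f = 3 - 1*(-1) = 3 + 1 = 4)
K(z, s) = -17/3 + s/3 (K(z, s) = -7 + (s + 4)/3 = -7 + (4 + s)/3 = -7 + (4/3 + s/3) = -17/3 + s/3)
c(J, l) = (-17/3 + J/3)² (c(J, l) = (0 + (-17/3 + J/3))² = (-17/3 + J/3)²)
M(Q) = √(Q + (-17 + Q)²/9) (M(Q) = √((-17 + Q)²/9 + Q) = √(Q + (-17 + Q)²/9))
((5*3)*(-2))*M((5 + 5)²) = ((5*3)*(-2))*(√((-17 + (5 + 5)²)² + 9*(5 + 5)²)/3) = (15*(-2))*(√((-17 + 10²)² + 9*10²)/3) = -10*√((-17 + 100)² + 9*100) = -10*√(83² + 900) = -10*√(6889 + 900) = -10*√7789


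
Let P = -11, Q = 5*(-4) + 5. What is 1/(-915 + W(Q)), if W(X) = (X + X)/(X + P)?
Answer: -13/11880 ≈ -0.0010943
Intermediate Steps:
Q = -15 (Q = -20 + 5 = -15)
W(X) = 2*X/(-11 + X) (W(X) = (X + X)/(X - 11) = (2*X)/(-11 + X) = 2*X/(-11 + X))
1/(-915 + W(Q)) = 1/(-915 + 2*(-15)/(-11 - 15)) = 1/(-915 + 2*(-15)/(-26)) = 1/(-915 + 2*(-15)*(-1/26)) = 1/(-915 + 15/13) = 1/(-11880/13) = -13/11880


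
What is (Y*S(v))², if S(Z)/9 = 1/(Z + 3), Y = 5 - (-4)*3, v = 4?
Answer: 23409/49 ≈ 477.73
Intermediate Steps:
Y = 17 (Y = 5 - 1*(-12) = 5 + 12 = 17)
S(Z) = 9/(3 + Z) (S(Z) = 9/(Z + 3) = 9/(3 + Z))
(Y*S(v))² = (17*(9/(3 + 4)))² = (17*(9/7))² = (153/7)² = 23409/49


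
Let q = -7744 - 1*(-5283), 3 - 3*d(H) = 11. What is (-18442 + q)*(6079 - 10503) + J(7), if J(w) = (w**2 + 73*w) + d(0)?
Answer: 277426288/3 ≈ 9.2475e+7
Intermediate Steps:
d(H) = -8/3 (d(H) = 1 - 1/3*11 = 1 - 11/3 = -8/3)
q = -2461 (q = -7744 + 5283 = -2461)
J(w) = -8/3 + w**2 + 73*w (J(w) = (w**2 + 73*w) - 8/3 = -8/3 + w**2 + 73*w)
(-18442 + q)*(6079 - 10503) + J(7) = (-18442 - 2461)*(6079 - 10503) + (-8/3 + 7**2 + 73*7) = -20903*(-4424) + (-8/3 + 49 + 511) = 92474872 + 1672/3 = 277426288/3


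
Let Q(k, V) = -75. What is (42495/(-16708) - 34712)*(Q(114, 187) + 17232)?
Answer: -9951241709787/16708 ≈ -5.9560e+8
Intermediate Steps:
(42495/(-16708) - 34712)*(Q(114, 187) + 17232) = (42495/(-16708) - 34712)*(-75 + 17232) = (42495*(-1/16708) - 34712)*17157 = (-42495/16708 - 34712)*17157 = -580010591/16708*17157 = -9951241709787/16708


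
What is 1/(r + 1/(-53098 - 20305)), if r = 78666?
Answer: 73403/5774320397 ≈ 1.2712e-5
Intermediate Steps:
1/(r + 1/(-53098 - 20305)) = 1/(78666 + 1/(-53098 - 20305)) = 1/(78666 + 1/(-73403)) = 1/(78666 - 1/73403) = 1/(5774320397/73403) = 73403/5774320397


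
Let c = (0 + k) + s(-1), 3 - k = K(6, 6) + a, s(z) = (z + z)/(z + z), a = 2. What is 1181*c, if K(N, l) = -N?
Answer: 9448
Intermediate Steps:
s(z) = 1 (s(z) = (2*z)/((2*z)) = (2*z)*(1/(2*z)) = 1)
k = 7 (k = 3 - (-1*6 + 2) = 3 - (-6 + 2) = 3 - 1*(-4) = 3 + 4 = 7)
c = 8 (c = (0 + 7) + 1 = 7 + 1 = 8)
1181*c = 1181*8 = 9448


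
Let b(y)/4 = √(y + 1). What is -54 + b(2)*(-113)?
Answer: -54 - 452*√3 ≈ -836.89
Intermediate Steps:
b(y) = 4*√(1 + y) (b(y) = 4*√(y + 1) = 4*√(1 + y))
-54 + b(2)*(-113) = -54 + (4*√(1 + 2))*(-113) = -54 + (4*√3)*(-113) = -54 - 452*√3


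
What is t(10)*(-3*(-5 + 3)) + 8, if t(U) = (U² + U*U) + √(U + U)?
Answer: 1208 + 12*√5 ≈ 1234.8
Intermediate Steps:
t(U) = 2*U² + √2*√U (t(U) = (U² + U²) + √(2*U) = 2*U² + √2*√U)
t(10)*(-3*(-5 + 3)) + 8 = (2*10² + √2*√10)*(-3*(-5 + 3)) + 8 = (2*100 + 2*√5)*(-3*(-2)) + 8 = (200 + 2*√5)*6 + 8 = (1200 + 12*√5) + 8 = 1208 + 12*√5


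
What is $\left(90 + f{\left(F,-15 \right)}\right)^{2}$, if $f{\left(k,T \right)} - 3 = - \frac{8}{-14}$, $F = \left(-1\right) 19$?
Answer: $\frac{429025}{49} \approx 8755.6$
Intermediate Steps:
$F = -19$
$f{\left(k,T \right)} = \frac{25}{7}$ ($f{\left(k,T \right)} = 3 - \frac{8}{-14} = 3 - - \frac{4}{7} = 3 + \frac{4}{7} = \frac{25}{7}$)
$\left(90 + f{\left(F,-15 \right)}\right)^{2} = \left(90 + \frac{25}{7}\right)^{2} = \left(\frac{655}{7}\right)^{2} = \frac{429025}{49}$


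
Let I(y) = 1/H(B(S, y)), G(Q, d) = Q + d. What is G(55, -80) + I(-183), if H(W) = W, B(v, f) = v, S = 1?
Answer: -24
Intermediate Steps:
I(y) = 1 (I(y) = 1/1 = 1)
G(55, -80) + I(-183) = (55 - 80) + 1 = -25 + 1 = -24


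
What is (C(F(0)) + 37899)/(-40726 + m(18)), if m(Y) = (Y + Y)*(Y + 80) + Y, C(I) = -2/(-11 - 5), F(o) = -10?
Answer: -27563/27040 ≈ -1.0193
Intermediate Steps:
C(I) = ⅛ (C(I) = -2/(-16) = -2*(-1/16) = ⅛)
m(Y) = Y + 2*Y*(80 + Y) (m(Y) = (2*Y)*(80 + Y) + Y = 2*Y*(80 + Y) + Y = Y + 2*Y*(80 + Y))
(C(F(0)) + 37899)/(-40726 + m(18)) = (⅛ + 37899)/(-40726 + 18*(161 + 2*18)) = 303193/(8*(-40726 + 18*(161 + 36))) = 303193/(8*(-40726 + 18*197)) = 303193/(8*(-40726 + 3546)) = (303193/8)/(-37180) = (303193/8)*(-1/37180) = -27563/27040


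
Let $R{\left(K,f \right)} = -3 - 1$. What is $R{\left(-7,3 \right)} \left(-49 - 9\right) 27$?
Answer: $6264$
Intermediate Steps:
$R{\left(K,f \right)} = -4$ ($R{\left(K,f \right)} = -3 - 1 = -4$)
$R{\left(-7,3 \right)} \left(-49 - 9\right) 27 = - 4 \left(-49 - 9\right) 27 = \left(-4\right) \left(-58\right) 27 = 232 \cdot 27 = 6264$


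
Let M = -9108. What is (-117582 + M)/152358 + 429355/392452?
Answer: 2615987535/9965533636 ≈ 0.26250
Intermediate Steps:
(-117582 + M)/152358 + 429355/392452 = (-117582 - 9108)/152358 + 429355/392452 = -126690*1/152358 + 429355*(1/392452) = -21115/25393 + 429355/392452 = 2615987535/9965533636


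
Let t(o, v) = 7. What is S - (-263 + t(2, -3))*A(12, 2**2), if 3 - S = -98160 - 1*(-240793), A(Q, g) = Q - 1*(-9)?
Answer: -137254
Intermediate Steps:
A(Q, g) = 9 + Q (A(Q, g) = Q + 9 = 9 + Q)
S = -142630 (S = 3 - (-98160 - 1*(-240793)) = 3 - (-98160 + 240793) = 3 - 1*142633 = 3 - 142633 = -142630)
S - (-263 + t(2, -3))*A(12, 2**2) = -142630 - (-263 + 7)*(9 + 12) = -142630 - (-256)*21 = -142630 - 1*(-5376) = -142630 + 5376 = -137254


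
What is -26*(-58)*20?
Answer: 30160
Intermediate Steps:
-26*(-58)*20 = 1508*20 = 30160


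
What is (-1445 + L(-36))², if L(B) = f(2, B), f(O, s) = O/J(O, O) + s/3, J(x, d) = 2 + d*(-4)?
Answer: 19114384/9 ≈ 2.1238e+6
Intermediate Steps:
J(x, d) = 2 - 4*d
f(O, s) = s/3 + O/(2 - 4*O) (f(O, s) = O/(2 - 4*O) + s/3 = s/3 + O/(2 - 4*O))
L(B) = -⅓ + B/3 (L(B) = B/3 - 1*2/(-2 + 4*2) = B/3 - 1*2/(-2 + 8) = B/3 - 1*2/6 = B/3 - 1*2*⅙ = B/3 - ⅓ = -⅓ + B/3)
(-1445 + L(-36))² = (-1445 + (-⅓ + (⅓)*(-36)))² = (-1445 + (-⅓ - 12))² = (-1445 - 37/3)² = (-4372/3)² = 19114384/9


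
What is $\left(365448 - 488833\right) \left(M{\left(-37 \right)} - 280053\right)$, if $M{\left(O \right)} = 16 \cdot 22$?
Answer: $34510907885$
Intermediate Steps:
$M{\left(O \right)} = 352$
$\left(365448 - 488833\right) \left(M{\left(-37 \right)} - 280053\right) = \left(365448 - 488833\right) \left(352 - 280053\right) = \left(-123385\right) \left(-279701\right) = 34510907885$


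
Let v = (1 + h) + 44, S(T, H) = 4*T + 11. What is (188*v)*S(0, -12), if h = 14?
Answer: 122012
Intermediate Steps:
S(T, H) = 11 + 4*T
v = 59 (v = (1 + 14) + 44 = 15 + 44 = 59)
(188*v)*S(0, -12) = (188*59)*(11 + 4*0) = 11092*(11 + 0) = 11092*11 = 122012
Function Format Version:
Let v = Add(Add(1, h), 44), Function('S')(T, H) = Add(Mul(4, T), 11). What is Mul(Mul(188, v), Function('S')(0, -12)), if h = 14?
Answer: 122012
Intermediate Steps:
Function('S')(T, H) = Add(11, Mul(4, T))
v = 59 (v = Add(Add(1, 14), 44) = Add(15, 44) = 59)
Mul(Mul(188, v), Function('S')(0, -12)) = Mul(Mul(188, 59), Add(11, Mul(4, 0))) = Mul(11092, Add(11, 0)) = Mul(11092, 11) = 122012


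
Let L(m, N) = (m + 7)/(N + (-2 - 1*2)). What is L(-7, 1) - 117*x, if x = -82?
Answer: 9594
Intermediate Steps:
L(m, N) = (7 + m)/(-4 + N) (L(m, N) = (7 + m)/(N + (-2 - 2)) = (7 + m)/(N - 4) = (7 + m)/(-4 + N))
L(-7, 1) - 117*x = (7 - 7)/(-4 + 1) - 117*(-82) = 0/(-3) + 9594 = -1/3*0 + 9594 = 0 + 9594 = 9594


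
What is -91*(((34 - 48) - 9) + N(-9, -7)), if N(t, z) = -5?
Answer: 2548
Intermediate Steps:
-91*(((34 - 48) - 9) + N(-9, -7)) = -91*(((34 - 48) - 9) - 5) = -91*((-14 - 9) - 5) = -91*(-23 - 5) = -91*(-28) = 2548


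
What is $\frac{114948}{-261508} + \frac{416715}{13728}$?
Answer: $\frac{688437821}{23012704} \approx 29.916$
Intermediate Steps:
$\frac{114948}{-261508} + \frac{416715}{13728} = 114948 \left(- \frac{1}{261508}\right) + 416715 \cdot \frac{1}{13728} = - \frac{28737}{65377} + \frac{10685}{352} = \frac{688437821}{23012704}$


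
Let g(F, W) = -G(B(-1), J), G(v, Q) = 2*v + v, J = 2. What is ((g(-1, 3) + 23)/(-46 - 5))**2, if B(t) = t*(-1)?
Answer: 400/2601 ≈ 0.15379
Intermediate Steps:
B(t) = -t
G(v, Q) = 3*v
g(F, W) = -3 (g(F, W) = -3*(-1*(-1)) = -3)
((g(-1, 3) + 23)/(-46 - 5))**2 = ((-3 + 23)/(-46 - 5))**2 = (20/(-51))**2 = (20*(-1/51))**2 = (-20/51)**2 = 400/2601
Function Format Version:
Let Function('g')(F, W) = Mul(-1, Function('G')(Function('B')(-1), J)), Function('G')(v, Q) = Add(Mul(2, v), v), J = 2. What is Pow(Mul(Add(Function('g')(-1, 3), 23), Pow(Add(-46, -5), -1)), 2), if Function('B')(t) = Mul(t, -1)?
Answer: Rational(400, 2601) ≈ 0.15379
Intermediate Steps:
Function('B')(t) = Mul(-1, t)
Function('G')(v, Q) = Mul(3, v)
Function('g')(F, W) = -3 (Function('g')(F, W) = Mul(-1, Mul(3, Mul(-1, -1))) = Mul(-1, Mul(3, 1)) = Mul(-1, 3) = -3)
Pow(Mul(Add(Function('g')(-1, 3), 23), Pow(Add(-46, -5), -1)), 2) = Pow(Mul(Add(-3, 23), Pow(Add(-46, -5), -1)), 2) = Pow(Mul(20, Pow(-51, -1)), 2) = Pow(Mul(20, Rational(-1, 51)), 2) = Pow(Rational(-20, 51), 2) = Rational(400, 2601)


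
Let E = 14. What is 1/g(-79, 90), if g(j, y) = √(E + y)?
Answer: √26/52 ≈ 0.098058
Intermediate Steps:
g(j, y) = √(14 + y)
1/g(-79, 90) = 1/(√(14 + 90)) = 1/(√104) = 1/(2*√26) = √26/52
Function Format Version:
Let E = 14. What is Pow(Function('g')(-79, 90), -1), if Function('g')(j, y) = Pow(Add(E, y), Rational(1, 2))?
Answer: Mul(Rational(1, 52), Pow(26, Rational(1, 2))) ≈ 0.098058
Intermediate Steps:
Function('g')(j, y) = Pow(Add(14, y), Rational(1, 2))
Pow(Function('g')(-79, 90), -1) = Pow(Pow(Add(14, 90), Rational(1, 2)), -1) = Pow(Pow(104, Rational(1, 2)), -1) = Pow(Mul(2, Pow(26, Rational(1, 2))), -1) = Mul(Rational(1, 52), Pow(26, Rational(1, 2)))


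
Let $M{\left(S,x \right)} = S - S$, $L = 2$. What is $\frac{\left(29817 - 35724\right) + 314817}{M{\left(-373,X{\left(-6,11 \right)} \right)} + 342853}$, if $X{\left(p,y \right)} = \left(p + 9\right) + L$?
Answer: $\frac{44130}{48979} \approx 0.901$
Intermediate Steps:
$X{\left(p,y \right)} = 11 + p$ ($X{\left(p,y \right)} = \left(p + 9\right) + 2 = \left(9 + p\right) + 2 = 11 + p$)
$M{\left(S,x \right)} = 0$
$\frac{\left(29817 - 35724\right) + 314817}{M{\left(-373,X{\left(-6,11 \right)} \right)} + 342853} = \frac{\left(29817 - 35724\right) + 314817}{0 + 342853} = \frac{-5907 + 314817}{342853} = 308910 \cdot \frac{1}{342853} = \frac{44130}{48979}$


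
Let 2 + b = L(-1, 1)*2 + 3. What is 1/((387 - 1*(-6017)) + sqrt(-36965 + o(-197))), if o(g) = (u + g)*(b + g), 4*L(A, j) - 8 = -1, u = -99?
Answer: 6404/40991201 - sqrt(20015)/40991201 ≈ 0.00015278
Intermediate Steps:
L(A, j) = 7/4 (L(A, j) = 2 + (1/4)*(-1) = 2 - 1/4 = 7/4)
b = 9/2 (b = -2 + ((7/4)*2 + 3) = -2 + (7/2 + 3) = -2 + 13/2 = 9/2 ≈ 4.5000)
o(g) = (-99 + g)*(9/2 + g)
1/((387 - 1*(-6017)) + sqrt(-36965 + o(-197))) = 1/((387 - 1*(-6017)) + sqrt(-36965 + (-891/2 + (-197)**2 - 189/2*(-197)))) = 1/((387 + 6017) + sqrt(-36965 + (-891/2 + 38809 + 37233/2))) = 1/(6404 + sqrt(-36965 + 56980)) = 1/(6404 + sqrt(20015))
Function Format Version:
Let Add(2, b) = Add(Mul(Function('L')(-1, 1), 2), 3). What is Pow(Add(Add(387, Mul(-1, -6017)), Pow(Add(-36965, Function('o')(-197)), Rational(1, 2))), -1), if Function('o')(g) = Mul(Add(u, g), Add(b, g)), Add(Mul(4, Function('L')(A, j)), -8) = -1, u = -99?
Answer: Add(Rational(6404, 40991201), Mul(Rational(-1, 40991201), Pow(20015, Rational(1, 2)))) ≈ 0.00015278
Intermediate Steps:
Function('L')(A, j) = Rational(7, 4) (Function('L')(A, j) = Add(2, Mul(Rational(1, 4), -1)) = Add(2, Rational(-1, 4)) = Rational(7, 4))
b = Rational(9, 2) (b = Add(-2, Add(Mul(Rational(7, 4), 2), 3)) = Add(-2, Add(Rational(7, 2), 3)) = Add(-2, Rational(13, 2)) = Rational(9, 2) ≈ 4.5000)
Function('o')(g) = Mul(Add(-99, g), Add(Rational(9, 2), g))
Pow(Add(Add(387, Mul(-1, -6017)), Pow(Add(-36965, Function('o')(-197)), Rational(1, 2))), -1) = Pow(Add(Add(387, Mul(-1, -6017)), Pow(Add(-36965, Add(Rational(-891, 2), Pow(-197, 2), Mul(Rational(-189, 2), -197))), Rational(1, 2))), -1) = Pow(Add(Add(387, 6017), Pow(Add(-36965, Add(Rational(-891, 2), 38809, Rational(37233, 2))), Rational(1, 2))), -1) = Pow(Add(6404, Pow(Add(-36965, 56980), Rational(1, 2))), -1) = Pow(Add(6404, Pow(20015, Rational(1, 2))), -1)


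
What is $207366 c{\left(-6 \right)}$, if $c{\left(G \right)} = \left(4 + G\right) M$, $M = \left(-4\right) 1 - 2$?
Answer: $2488392$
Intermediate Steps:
$M = -6$ ($M = -4 - 2 = -6$)
$c{\left(G \right)} = -24 - 6 G$ ($c{\left(G \right)} = \left(4 + G\right) \left(-6\right) = -24 - 6 G$)
$207366 c{\left(-6 \right)} = 207366 \left(-24 - -36\right) = 207366 \left(-24 + 36\right) = 207366 \cdot 12 = 2488392$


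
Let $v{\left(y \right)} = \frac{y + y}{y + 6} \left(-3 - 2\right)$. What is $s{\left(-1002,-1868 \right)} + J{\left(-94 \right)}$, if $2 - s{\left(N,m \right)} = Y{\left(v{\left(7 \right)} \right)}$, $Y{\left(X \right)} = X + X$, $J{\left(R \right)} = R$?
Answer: $- \frac{1056}{13} \approx -81.231$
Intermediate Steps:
$v{\left(y \right)} = - \frac{10 y}{6 + y}$ ($v{\left(y \right)} = \frac{2 y}{6 + y} \left(-5\right) = - \frac{10 y}{6 + y}$)
$Y{\left(X \right)} = 2 X$
$s{\left(N,m \right)} = \frac{166}{13}$ ($s{\left(N,m \right)} = 2 - 2 \left(\left(-10\right) 7 \frac{1}{6 + 7}\right) = 2 - 2 \left(\left(-10\right) 7 \cdot \frac{1}{13}\right) = 2 - 2 \left(- \frac{70}{13}\right) = 2 - - \frac{140}{13} = 2 + \frac{140}{13} = \frac{166}{13}$)
$s{\left(-1002,-1868 \right)} + J{\left(-94 \right)} = \frac{166}{13} - 94 = - \frac{1056}{13}$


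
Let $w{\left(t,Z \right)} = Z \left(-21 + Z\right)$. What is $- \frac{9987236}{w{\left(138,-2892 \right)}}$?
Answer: $- \frac{2496809}{2106099} \approx -1.1855$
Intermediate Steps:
$- \frac{9987236}{w{\left(138,-2892 \right)}} = - \frac{9987236}{\left(-2892\right) \left(-21 - 2892\right)} = - \frac{9987236}{\left(-2892\right) \left(-2913\right)} = - \frac{9987236}{8424396} = \left(-9987236\right) \frac{1}{8424396} = - \frac{2496809}{2106099}$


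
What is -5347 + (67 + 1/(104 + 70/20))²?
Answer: -39603426/46225 ≈ -856.75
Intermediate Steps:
-5347 + (67 + 1/(104 + 70/20))² = -5347 + (67 + 1/(104 + 70*(1/20)))² = -5347 + (67 + 1/(104 + 7/2))² = -5347 + (67 + 1/(215/2))² = -5347 + (67 + 2/215)² = -5347 + (14407/215)² = -5347 + 207561649/46225 = -39603426/46225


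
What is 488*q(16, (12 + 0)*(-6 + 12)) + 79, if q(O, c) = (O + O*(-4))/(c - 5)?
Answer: -18131/67 ≈ -270.61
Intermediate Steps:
q(O, c) = -3*O/(-5 + c) (q(O, c) = (O - 4*O)/(-5 + c) = (-3*O)/(-5 + c) = -3*O/(-5 + c))
488*q(16, (12 + 0)*(-6 + 12)) + 79 = 488*(-3*16/(-5 + (12 + 0)*(-6 + 12))) + 79 = 488*(-3*16/(-5 + 12*6)) + 79 = 488*(-3*16/(-5 + 72)) + 79 = 488*(-3*16/67) + 79 = 488*(-3*16*1/67) + 79 = 488*(-48/67) + 79 = -23424/67 + 79 = -18131/67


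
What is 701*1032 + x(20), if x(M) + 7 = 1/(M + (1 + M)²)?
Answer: 333498926/461 ≈ 7.2343e+5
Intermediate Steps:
x(M) = -7 + 1/(M + (1 + M)²)
701*1032 + x(20) = 701*1032 + (1 - 7*20 - 7*(1 + 20)²)/(20 + (1 + 20)²) = 723432 + (1 - 140 - 7*21²)/(20 + 21²) = 723432 + (1 - 140 - 7*441)/(20 + 441) = 723432 + (1 - 140 - 3087)/461 = 723432 + (1/461)*(-3226) = 723432 - 3226/461 = 333498926/461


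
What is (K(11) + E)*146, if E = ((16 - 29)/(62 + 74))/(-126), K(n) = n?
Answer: 13761157/8568 ≈ 1606.1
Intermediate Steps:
E = 13/17136 (E = -13/136*(-1/126) = 13/17136 ≈ 0.00075864)
(K(11) + E)*146 = (11 + 13/17136)*146 = (188509/17136)*146 = 13761157/8568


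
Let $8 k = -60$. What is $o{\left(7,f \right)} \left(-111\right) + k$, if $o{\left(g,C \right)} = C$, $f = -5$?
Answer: $\frac{1095}{2} \approx 547.5$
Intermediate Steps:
$k = - \frac{15}{2}$ ($k = \frac{1}{8} \left(-60\right) = - \frac{15}{2} \approx -7.5$)
$o{\left(7,f \right)} \left(-111\right) + k = \left(-5\right) \left(-111\right) - \frac{15}{2} = 555 - \frac{15}{2} = \frac{1095}{2}$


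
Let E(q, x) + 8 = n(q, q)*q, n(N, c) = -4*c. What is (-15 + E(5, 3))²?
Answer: 15129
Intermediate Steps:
E(q, x) = -8 - 4*q² (E(q, x) = -8 + (-4*q)*q = -8 - 4*q²)
(-15 + E(5, 3))² = (-15 + (-8 - 4*5²))² = (-15 + (-8 - 4*25))² = (-15 + (-8 - 100))² = (-15 - 108)² = (-123)² = 15129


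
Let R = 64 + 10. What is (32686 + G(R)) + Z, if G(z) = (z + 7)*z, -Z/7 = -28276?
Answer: 236612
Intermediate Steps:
Z = 197932 (Z = -7*(-28276) = 197932)
R = 74
G(z) = z*(7 + z) (G(z) = (7 + z)*z = z*(7 + z))
(32686 + G(R)) + Z = (32686 + 74*(7 + 74)) + 197932 = (32686 + 74*81) + 197932 = (32686 + 5994) + 197932 = 38680 + 197932 = 236612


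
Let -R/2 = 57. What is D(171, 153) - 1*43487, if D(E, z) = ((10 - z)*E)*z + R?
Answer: -3784910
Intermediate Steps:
R = -114 (R = -2*57 = -114)
D(E, z) = -114 + E*z*(10 - z) (D(E, z) = ((10 - z)*E)*z - 114 = (E*(10 - z))*z - 114 = E*z*(10 - z) - 114 = -114 + E*z*(10 - z))
D(171, 153) - 1*43487 = (-114 - 1*171*153**2 + 10*171*153) - 1*43487 = (-114 - 1*171*23409 + 261630) - 43487 = (-114 - 4002939 + 261630) - 43487 = -3741423 - 43487 = -3784910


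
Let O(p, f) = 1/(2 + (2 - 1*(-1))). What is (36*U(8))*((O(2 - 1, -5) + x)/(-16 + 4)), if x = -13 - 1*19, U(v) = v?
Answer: 3816/5 ≈ 763.20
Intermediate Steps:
x = -32 (x = -13 - 19 = -32)
O(p, f) = ⅕ (O(p, f) = 1/(2 + (2 + 1)) = 1/(2 + 3) = 1/5 = ⅕)
(36*U(8))*((O(2 - 1, -5) + x)/(-16 + 4)) = (36*8)*((⅕ - 32)/(-16 + 4)) = 288*(-159/5/(-12)) = 288*(-159/5*(-1/12)) = 288*(53/20) = 3816/5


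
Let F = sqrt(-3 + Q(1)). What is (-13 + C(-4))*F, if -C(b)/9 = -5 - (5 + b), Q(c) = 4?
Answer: 41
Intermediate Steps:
F = 1 (F = sqrt(-3 + 4) = sqrt(1) = 1)
C(b) = 90 + 9*b (C(b) = -9*(-5 - (5 + b)) = -9*(-5 + (-5 - b)) = -9*(-10 - b) = 90 + 9*b)
(-13 + C(-4))*F = (-13 + (90 + 9*(-4)))*1 = (-13 + (90 - 36))*1 = (-13 + 54)*1 = 41*1 = 41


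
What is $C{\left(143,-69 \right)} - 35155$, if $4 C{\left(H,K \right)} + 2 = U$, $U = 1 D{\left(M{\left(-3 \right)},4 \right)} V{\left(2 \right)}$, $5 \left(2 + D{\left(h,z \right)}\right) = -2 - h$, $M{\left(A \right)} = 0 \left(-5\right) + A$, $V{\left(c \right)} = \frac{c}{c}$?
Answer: $- \frac{703119}{20} \approx -35156.0$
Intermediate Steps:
$V{\left(c \right)} = 1$
$M{\left(A \right)} = A$ ($M{\left(A \right)} = 0 + A = A$)
$D{\left(h,z \right)} = - \frac{12}{5} - \frac{h}{5}$ ($D{\left(h,z \right)} = -2 + \frac{-2 - h}{5} = -2 - \left(\frac{2}{5} + \frac{h}{5}\right) = - \frac{12}{5} - \frac{h}{5}$)
$U = - \frac{9}{5}$ ($U = 1 \left(- \frac{12}{5} - - \frac{3}{5}\right) 1 = 1 \left(- \frac{12}{5} + \frac{3}{5}\right) 1 = 1 \left(- \frac{9}{5}\right) 1 = \left(- \frac{9}{5}\right) 1 = - \frac{9}{5} \approx -1.8$)
$C{\left(H,K \right)} = - \frac{19}{20}$ ($C{\left(H,K \right)} = - \frac{1}{2} + \frac{1}{4} \left(- \frac{9}{5}\right) = - \frac{1}{2} - \frac{9}{20} = - \frac{19}{20}$)
$C{\left(143,-69 \right)} - 35155 = - \frac{19}{20} - 35155 = - \frac{703119}{20}$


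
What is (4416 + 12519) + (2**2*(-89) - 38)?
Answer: 16541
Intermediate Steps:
(4416 + 12519) + (2**2*(-89) - 38) = 16935 + (4*(-89) - 38) = 16935 + (-356 - 38) = 16935 - 394 = 16541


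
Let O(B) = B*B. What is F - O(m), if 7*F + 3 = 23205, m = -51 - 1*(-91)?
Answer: 12002/7 ≈ 1714.6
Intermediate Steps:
m = 40 (m = -51 + 91 = 40)
O(B) = B²
F = 23202/7 (F = -3/7 + (⅐)*23205 = -3/7 + 3315 = 23202/7 ≈ 3314.6)
F - O(m) = 23202/7 - 1*40² = 23202/7 - 1*1600 = 23202/7 - 1600 = 12002/7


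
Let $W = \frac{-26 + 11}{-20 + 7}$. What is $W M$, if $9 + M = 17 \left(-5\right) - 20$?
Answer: $- \frac{1710}{13} \approx -131.54$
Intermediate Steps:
$M = -114$ ($M = -9 + \left(17 \left(-5\right) - 20\right) = -9 - 105 = -114$)
$W = \frac{15}{13}$ ($W = - \frac{15}{-13} = \left(-15\right) \left(- \frac{1}{13}\right) = \frac{15}{13} \approx 1.1538$)
$W M = \frac{15}{13} \left(-114\right) = - \frac{1710}{13}$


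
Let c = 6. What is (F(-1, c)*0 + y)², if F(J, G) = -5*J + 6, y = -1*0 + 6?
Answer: 36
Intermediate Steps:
y = 6 (y = 0 + 6 = 6)
F(J, G) = 6 - 5*J
(F(-1, c)*0 + y)² = ((6 - 5*(-1))*0 + 6)² = ((6 + 5)*0 + 6)² = (11*0 + 6)² = (0 + 6)² = 6² = 36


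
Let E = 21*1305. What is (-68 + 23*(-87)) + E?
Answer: 25336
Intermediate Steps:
E = 27405
(-68 + 23*(-87)) + E = (-68 + 23*(-87)) + 27405 = (-68 - 2001) + 27405 = -2069 + 27405 = 25336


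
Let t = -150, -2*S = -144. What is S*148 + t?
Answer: 10506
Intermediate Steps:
S = 72 (S = -1/2*(-144) = 72)
S*148 + t = 72*148 - 150 = 10656 - 150 = 10506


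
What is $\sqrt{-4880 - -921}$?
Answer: $i \sqrt{3959} \approx 62.921 i$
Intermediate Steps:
$\sqrt{-4880 - -921} = \sqrt{-4880 + \left(-1413 + 2334\right)} = \sqrt{-4880 + 921} = \sqrt{-3959} = i \sqrt{3959}$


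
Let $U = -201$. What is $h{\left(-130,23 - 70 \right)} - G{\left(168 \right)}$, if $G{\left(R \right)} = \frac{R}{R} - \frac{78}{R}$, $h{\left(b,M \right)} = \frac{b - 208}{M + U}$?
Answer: $\frac{359}{434} \approx 0.82719$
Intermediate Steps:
$h{\left(b,M \right)} = \frac{-208 + b}{-201 + M}$ ($h{\left(b,M \right)} = \frac{b - 208}{M - 201} = \frac{b - 208}{-201 + M} = \frac{-208 + b}{-201 + M}$)
$G{\left(R \right)} = 1 - \frac{78}{R}$
$h{\left(-130,23 - 70 \right)} - G{\left(168 \right)} = \frac{-208 - 130}{-201 + \left(23 - 70\right)} - \frac{-78 + 168}{168} = \frac{1}{-201 - 47} \left(-338\right) - \frac{1}{168} \cdot 90 = \frac{1}{-248} \left(-338\right) - \frac{15}{28} = \left(- \frac{1}{248}\right) \left(-338\right) - \frac{15}{28} = \frac{169}{124} - \frac{15}{28} = \frac{359}{434}$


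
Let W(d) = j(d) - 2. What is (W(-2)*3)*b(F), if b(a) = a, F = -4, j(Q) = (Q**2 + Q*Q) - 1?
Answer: -60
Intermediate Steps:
j(Q) = -1 + 2*Q**2 (j(Q) = (Q**2 + Q**2) - 1 = 2*Q**2 - 1 = -1 + 2*Q**2)
W(d) = -3 + 2*d**2 (W(d) = (-1 + 2*d**2) - 2 = -3 + 2*d**2)
(W(-2)*3)*b(F) = ((-3 + 2*(-2)**2)*3)*(-4) = ((-3 + 2*4)*3)*(-4) = ((-3 + 8)*3)*(-4) = (5*3)*(-4) = 15*(-4) = -60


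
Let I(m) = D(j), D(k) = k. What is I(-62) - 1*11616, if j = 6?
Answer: -11610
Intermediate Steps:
I(m) = 6
I(-62) - 1*11616 = 6 - 1*11616 = 6 - 11616 = -11610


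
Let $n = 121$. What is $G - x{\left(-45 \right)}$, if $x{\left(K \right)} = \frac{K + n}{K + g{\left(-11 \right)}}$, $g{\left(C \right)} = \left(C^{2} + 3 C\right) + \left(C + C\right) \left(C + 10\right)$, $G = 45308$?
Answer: $\frac{2944944}{65} \approx 45307.0$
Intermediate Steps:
$g{\left(C \right)} = C^{2} + 3 C + 2 C \left(10 + C\right)$ ($g{\left(C \right)} = \left(C^{2} + 3 C\right) + 2 C \left(10 + C\right) = C^{2} + 3 C + 2 C \left(10 + C\right)$)
$x{\left(K \right)} = \frac{121 + K}{110 + K}$ ($x{\left(K \right)} = \frac{K + 121}{K - 11 \left(23 + 3 \left(-11\right)\right)} = \frac{121 + K}{K - 11 \left(23 - 33\right)} = \frac{121 + K}{K - -110} = \frac{121 + K}{K + 110} = \frac{121 + K}{110 + K}$)
$G - x{\left(-45 \right)} = 45308 - \frac{121 - 45}{110 - 45} = 45308 - \frac{1}{65} \cdot 76 = 45308 - \frac{76}{65} = \frac{2944944}{65}$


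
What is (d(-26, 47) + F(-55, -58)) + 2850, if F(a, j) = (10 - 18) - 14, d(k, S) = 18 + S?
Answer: 2893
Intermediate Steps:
F(a, j) = -22 (F(a, j) = -8 - 14 = -22)
(d(-26, 47) + F(-55, -58)) + 2850 = ((18 + 47) - 22) + 2850 = (65 - 22) + 2850 = 43 + 2850 = 2893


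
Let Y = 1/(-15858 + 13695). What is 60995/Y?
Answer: -131932185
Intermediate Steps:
Y = -1/2163 (Y = 1/(-2163) = -1/2163 ≈ -0.00046232)
60995/Y = 60995/(-1/2163) = 60995*(-2163) = -131932185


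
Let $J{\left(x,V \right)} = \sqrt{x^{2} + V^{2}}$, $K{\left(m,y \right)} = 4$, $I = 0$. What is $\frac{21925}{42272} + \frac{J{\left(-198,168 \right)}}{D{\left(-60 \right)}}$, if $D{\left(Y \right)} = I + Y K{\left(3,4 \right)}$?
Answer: $\frac{21925}{42272} - \frac{\sqrt{1873}}{40} \approx -0.56329$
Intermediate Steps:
$D{\left(Y \right)} = 4 Y$ ($D{\left(Y \right)} = 0 + Y 4 = 0 + 4 Y = 4 Y$)
$J{\left(x,V \right)} = \sqrt{V^{2} + x^{2}}$
$\frac{21925}{42272} + \frac{J{\left(-198,168 \right)}}{D{\left(-60 \right)}} = \frac{21925}{42272} + \frac{\sqrt{168^{2} + \left(-198\right)^{2}}}{4 \left(-60\right)} = 21925 \cdot \frac{1}{42272} + \frac{\sqrt{28224 + 39204}}{-240} = \frac{21925}{42272} + \sqrt{67428} \left(- \frac{1}{240}\right) = \frac{21925}{42272} + 6 \sqrt{1873} \left(- \frac{1}{240}\right) = \frac{21925}{42272} - \frac{\sqrt{1873}}{40}$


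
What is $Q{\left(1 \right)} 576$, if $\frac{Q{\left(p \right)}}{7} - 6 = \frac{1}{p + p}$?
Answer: $26208$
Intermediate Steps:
$Q{\left(p \right)} = 42 + \frac{7}{2 p}$ ($Q{\left(p \right)} = 42 + \frac{7}{p + p} = 42 + \frac{7}{2 p}$)
$Q{\left(1 \right)} 576 = \left(42 + \frac{7}{2 \cdot 1}\right) 576 = \left(42 + \frac{7}{2} \cdot 1\right) 576 = \left(42 + \frac{7}{2}\right) 576 = \frac{91}{2} \cdot 576 = 26208$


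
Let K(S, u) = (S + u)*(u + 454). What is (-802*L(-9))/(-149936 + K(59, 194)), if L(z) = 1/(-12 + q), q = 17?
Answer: -401/35020 ≈ -0.011451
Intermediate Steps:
L(z) = 1/5 (L(z) = 1/(-12 + 17) = 1/5)
K(S, u) = (454 + u)*(S + u) (K(S, u) = (S + u)*(454 + u) = (454 + u)*(S + u))
(-802*L(-9))/(-149936 + K(59, 194)) = (-802*1/5)/(-149936 + (194**2 + 454*59 + 454*194 + 59*194)) = -802/(5*(-149936 + (37636 + 26786 + 88076 + 11446))) = -802/(5*(-149936 + 163944)) = -802/5/14008 = -802/5*1/14008 = -401/35020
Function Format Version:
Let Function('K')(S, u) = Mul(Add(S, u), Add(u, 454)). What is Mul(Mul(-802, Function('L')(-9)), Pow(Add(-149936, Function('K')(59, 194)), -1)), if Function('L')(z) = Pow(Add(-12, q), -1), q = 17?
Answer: Rational(-401, 35020) ≈ -0.011451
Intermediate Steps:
Function('L')(z) = Rational(1, 5) (Function('L')(z) = Pow(Add(-12, 17), -1) = Pow(5, -1) = Rational(1, 5))
Function('K')(S, u) = Mul(Add(454, u), Add(S, u)) (Function('K')(S, u) = Mul(Add(S, u), Add(454, u)) = Mul(Add(454, u), Add(S, u)))
Mul(Mul(-802, Function('L')(-9)), Pow(Add(-149936, Function('K')(59, 194)), -1)) = Mul(Mul(-802, Rational(1, 5)), Pow(Add(-149936, Add(Pow(194, 2), Mul(454, 59), Mul(454, 194), Mul(59, 194))), -1)) = Mul(Rational(-802, 5), Pow(Add(-149936, Add(37636, 26786, 88076, 11446)), -1)) = Mul(Rational(-802, 5), Pow(Add(-149936, 163944), -1)) = Mul(Rational(-802, 5), Pow(14008, -1)) = Mul(Rational(-802, 5), Rational(1, 14008)) = Rational(-401, 35020)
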